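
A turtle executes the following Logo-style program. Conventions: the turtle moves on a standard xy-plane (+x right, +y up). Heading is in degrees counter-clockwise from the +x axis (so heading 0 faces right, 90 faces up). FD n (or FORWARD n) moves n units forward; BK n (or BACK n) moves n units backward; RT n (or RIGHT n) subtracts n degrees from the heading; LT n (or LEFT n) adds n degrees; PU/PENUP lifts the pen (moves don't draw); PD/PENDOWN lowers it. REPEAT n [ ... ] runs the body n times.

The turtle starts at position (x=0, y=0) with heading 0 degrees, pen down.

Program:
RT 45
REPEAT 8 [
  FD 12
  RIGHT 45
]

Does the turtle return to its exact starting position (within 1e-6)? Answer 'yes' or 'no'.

Answer: yes

Derivation:
Executing turtle program step by step:
Start: pos=(0,0), heading=0, pen down
RT 45: heading 0 -> 315
REPEAT 8 [
  -- iteration 1/8 --
  FD 12: (0,0) -> (8.485,-8.485) [heading=315, draw]
  RT 45: heading 315 -> 270
  -- iteration 2/8 --
  FD 12: (8.485,-8.485) -> (8.485,-20.485) [heading=270, draw]
  RT 45: heading 270 -> 225
  -- iteration 3/8 --
  FD 12: (8.485,-20.485) -> (0,-28.971) [heading=225, draw]
  RT 45: heading 225 -> 180
  -- iteration 4/8 --
  FD 12: (0,-28.971) -> (-12,-28.971) [heading=180, draw]
  RT 45: heading 180 -> 135
  -- iteration 5/8 --
  FD 12: (-12,-28.971) -> (-20.485,-20.485) [heading=135, draw]
  RT 45: heading 135 -> 90
  -- iteration 6/8 --
  FD 12: (-20.485,-20.485) -> (-20.485,-8.485) [heading=90, draw]
  RT 45: heading 90 -> 45
  -- iteration 7/8 --
  FD 12: (-20.485,-8.485) -> (-12,0) [heading=45, draw]
  RT 45: heading 45 -> 0
  -- iteration 8/8 --
  FD 12: (-12,0) -> (0,0) [heading=0, draw]
  RT 45: heading 0 -> 315
]
Final: pos=(0,0), heading=315, 8 segment(s) drawn

Start position: (0, 0)
Final position: (0, 0)
Distance = 0; < 1e-6 -> CLOSED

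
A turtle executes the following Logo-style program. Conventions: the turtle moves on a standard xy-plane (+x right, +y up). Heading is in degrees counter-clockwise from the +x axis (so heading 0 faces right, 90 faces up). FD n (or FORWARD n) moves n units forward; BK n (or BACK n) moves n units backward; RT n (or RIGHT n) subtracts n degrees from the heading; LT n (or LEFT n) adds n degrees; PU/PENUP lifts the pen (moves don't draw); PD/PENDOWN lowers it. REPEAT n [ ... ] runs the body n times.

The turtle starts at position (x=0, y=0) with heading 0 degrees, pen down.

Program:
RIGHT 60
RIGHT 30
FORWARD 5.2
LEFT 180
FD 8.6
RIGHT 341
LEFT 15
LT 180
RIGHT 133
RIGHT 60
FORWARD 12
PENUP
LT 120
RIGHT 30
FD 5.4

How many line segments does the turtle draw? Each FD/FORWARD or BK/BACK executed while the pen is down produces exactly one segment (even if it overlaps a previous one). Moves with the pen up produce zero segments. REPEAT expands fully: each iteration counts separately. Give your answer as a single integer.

Answer: 3

Derivation:
Executing turtle program step by step:
Start: pos=(0,0), heading=0, pen down
RT 60: heading 0 -> 300
RT 30: heading 300 -> 270
FD 5.2: (0,0) -> (0,-5.2) [heading=270, draw]
LT 180: heading 270 -> 90
FD 8.6: (0,-5.2) -> (0,3.4) [heading=90, draw]
RT 341: heading 90 -> 109
LT 15: heading 109 -> 124
LT 180: heading 124 -> 304
RT 133: heading 304 -> 171
RT 60: heading 171 -> 111
FD 12: (0,3.4) -> (-4.3,14.603) [heading=111, draw]
PU: pen up
LT 120: heading 111 -> 231
RT 30: heading 231 -> 201
FD 5.4: (-4.3,14.603) -> (-9.342,12.668) [heading=201, move]
Final: pos=(-9.342,12.668), heading=201, 3 segment(s) drawn
Segments drawn: 3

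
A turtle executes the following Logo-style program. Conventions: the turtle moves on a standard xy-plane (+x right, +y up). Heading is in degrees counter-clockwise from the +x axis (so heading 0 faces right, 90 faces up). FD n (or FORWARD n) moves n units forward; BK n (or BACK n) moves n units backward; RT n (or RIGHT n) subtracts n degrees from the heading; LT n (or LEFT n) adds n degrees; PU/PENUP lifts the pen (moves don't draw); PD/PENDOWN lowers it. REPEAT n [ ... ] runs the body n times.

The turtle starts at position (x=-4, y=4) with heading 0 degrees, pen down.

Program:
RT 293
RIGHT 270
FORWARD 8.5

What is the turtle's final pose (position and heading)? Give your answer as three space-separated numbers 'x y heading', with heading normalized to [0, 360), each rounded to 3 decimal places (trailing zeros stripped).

Executing turtle program step by step:
Start: pos=(-4,4), heading=0, pen down
RT 293: heading 0 -> 67
RT 270: heading 67 -> 157
FD 8.5: (-4,4) -> (-11.824,7.321) [heading=157, draw]
Final: pos=(-11.824,7.321), heading=157, 1 segment(s) drawn

Answer: -11.824 7.321 157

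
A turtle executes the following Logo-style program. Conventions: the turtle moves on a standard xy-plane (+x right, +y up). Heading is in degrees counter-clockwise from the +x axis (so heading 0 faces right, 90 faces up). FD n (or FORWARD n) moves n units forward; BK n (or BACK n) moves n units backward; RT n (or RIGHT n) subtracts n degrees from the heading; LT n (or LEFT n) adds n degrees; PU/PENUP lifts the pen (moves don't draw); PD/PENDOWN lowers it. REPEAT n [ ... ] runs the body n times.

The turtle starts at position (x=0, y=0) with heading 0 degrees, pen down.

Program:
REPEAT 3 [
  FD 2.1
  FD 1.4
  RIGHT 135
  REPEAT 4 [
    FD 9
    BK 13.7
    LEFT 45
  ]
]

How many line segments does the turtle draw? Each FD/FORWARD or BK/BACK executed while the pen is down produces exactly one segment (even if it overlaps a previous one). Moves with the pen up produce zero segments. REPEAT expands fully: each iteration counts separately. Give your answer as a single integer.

Answer: 30

Derivation:
Executing turtle program step by step:
Start: pos=(0,0), heading=0, pen down
REPEAT 3 [
  -- iteration 1/3 --
  FD 2.1: (0,0) -> (2.1,0) [heading=0, draw]
  FD 1.4: (2.1,0) -> (3.5,0) [heading=0, draw]
  RT 135: heading 0 -> 225
  REPEAT 4 [
    -- iteration 1/4 --
    FD 9: (3.5,0) -> (-2.864,-6.364) [heading=225, draw]
    BK 13.7: (-2.864,-6.364) -> (6.823,3.323) [heading=225, draw]
    LT 45: heading 225 -> 270
    -- iteration 2/4 --
    FD 9: (6.823,3.323) -> (6.823,-5.677) [heading=270, draw]
    BK 13.7: (6.823,-5.677) -> (6.823,8.023) [heading=270, draw]
    LT 45: heading 270 -> 315
    -- iteration 3/4 --
    FD 9: (6.823,8.023) -> (13.187,1.659) [heading=315, draw]
    BK 13.7: (13.187,1.659) -> (3.5,11.347) [heading=315, draw]
    LT 45: heading 315 -> 0
    -- iteration 4/4 --
    FD 9: (3.5,11.347) -> (12.5,11.347) [heading=0, draw]
    BK 13.7: (12.5,11.347) -> (-1.2,11.347) [heading=0, draw]
    LT 45: heading 0 -> 45
  ]
  -- iteration 2/3 --
  FD 2.1: (-1.2,11.347) -> (0.285,12.832) [heading=45, draw]
  FD 1.4: (0.285,12.832) -> (1.275,13.822) [heading=45, draw]
  RT 135: heading 45 -> 270
  REPEAT 4 [
    -- iteration 1/4 --
    FD 9: (1.275,13.822) -> (1.275,4.822) [heading=270, draw]
    BK 13.7: (1.275,4.822) -> (1.275,18.522) [heading=270, draw]
    LT 45: heading 270 -> 315
    -- iteration 2/4 --
    FD 9: (1.275,18.522) -> (7.639,12.158) [heading=315, draw]
    BK 13.7: (7.639,12.158) -> (-2.049,21.845) [heading=315, draw]
    LT 45: heading 315 -> 0
    -- iteration 3/4 --
    FD 9: (-2.049,21.845) -> (6.951,21.845) [heading=0, draw]
    BK 13.7: (6.951,21.845) -> (-6.749,21.845) [heading=0, draw]
    LT 45: heading 0 -> 45
    -- iteration 4/4 --
    FD 9: (-6.749,21.845) -> (-0.385,28.209) [heading=45, draw]
    BK 13.7: (-0.385,28.209) -> (-10.072,18.522) [heading=45, draw]
    LT 45: heading 45 -> 90
  ]
  -- iteration 3/3 --
  FD 2.1: (-10.072,18.522) -> (-10.072,20.622) [heading=90, draw]
  FD 1.4: (-10.072,20.622) -> (-10.072,22.022) [heading=90, draw]
  RT 135: heading 90 -> 315
  REPEAT 4 [
    -- iteration 1/4 --
    FD 9: (-10.072,22.022) -> (-3.708,15.658) [heading=315, draw]
    BK 13.7: (-3.708,15.658) -> (-13.395,25.345) [heading=315, draw]
    LT 45: heading 315 -> 0
    -- iteration 2/4 --
    FD 9: (-13.395,25.345) -> (-4.395,25.345) [heading=0, draw]
    BK 13.7: (-4.395,25.345) -> (-18.095,25.345) [heading=0, draw]
    LT 45: heading 0 -> 45
    -- iteration 3/4 --
    FD 9: (-18.095,25.345) -> (-11.731,31.709) [heading=45, draw]
    BK 13.7: (-11.731,31.709) -> (-21.419,22.022) [heading=45, draw]
    LT 45: heading 45 -> 90
    -- iteration 4/4 --
    FD 9: (-21.419,22.022) -> (-21.419,31.022) [heading=90, draw]
    BK 13.7: (-21.419,31.022) -> (-21.419,17.322) [heading=90, draw]
    LT 45: heading 90 -> 135
  ]
]
Final: pos=(-21.419,17.322), heading=135, 30 segment(s) drawn
Segments drawn: 30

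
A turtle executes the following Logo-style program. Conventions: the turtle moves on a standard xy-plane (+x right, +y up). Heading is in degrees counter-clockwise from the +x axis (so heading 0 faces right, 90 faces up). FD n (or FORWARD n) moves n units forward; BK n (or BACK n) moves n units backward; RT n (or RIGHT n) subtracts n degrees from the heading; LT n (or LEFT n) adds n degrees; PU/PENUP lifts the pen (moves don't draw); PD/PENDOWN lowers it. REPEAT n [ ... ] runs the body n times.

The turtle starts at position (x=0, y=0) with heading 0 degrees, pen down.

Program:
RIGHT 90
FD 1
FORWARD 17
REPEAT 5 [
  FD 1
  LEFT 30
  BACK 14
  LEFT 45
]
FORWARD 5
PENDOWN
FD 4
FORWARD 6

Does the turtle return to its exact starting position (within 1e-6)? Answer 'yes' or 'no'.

Executing turtle program step by step:
Start: pos=(0,0), heading=0, pen down
RT 90: heading 0 -> 270
FD 1: (0,0) -> (0,-1) [heading=270, draw]
FD 17: (0,-1) -> (0,-18) [heading=270, draw]
REPEAT 5 [
  -- iteration 1/5 --
  FD 1: (0,-18) -> (0,-19) [heading=270, draw]
  LT 30: heading 270 -> 300
  BK 14: (0,-19) -> (-7,-6.876) [heading=300, draw]
  LT 45: heading 300 -> 345
  -- iteration 2/5 --
  FD 1: (-7,-6.876) -> (-6.034,-7.134) [heading=345, draw]
  LT 30: heading 345 -> 15
  BK 14: (-6.034,-7.134) -> (-19.557,-10.758) [heading=15, draw]
  LT 45: heading 15 -> 60
  -- iteration 3/5 --
  FD 1: (-19.557,-10.758) -> (-19.057,-9.892) [heading=60, draw]
  LT 30: heading 60 -> 90
  BK 14: (-19.057,-9.892) -> (-19.057,-23.892) [heading=90, draw]
  LT 45: heading 90 -> 135
  -- iteration 4/5 --
  FD 1: (-19.057,-23.892) -> (-19.764,-23.185) [heading=135, draw]
  LT 30: heading 135 -> 165
  BK 14: (-19.764,-23.185) -> (-6.241,-26.808) [heading=165, draw]
  LT 45: heading 165 -> 210
  -- iteration 5/5 --
  FD 1: (-6.241,-26.808) -> (-7.107,-27.308) [heading=210, draw]
  LT 30: heading 210 -> 240
  BK 14: (-7.107,-27.308) -> (-0.107,-15.184) [heading=240, draw]
  LT 45: heading 240 -> 285
]
FD 5: (-0.107,-15.184) -> (1.187,-20.014) [heading=285, draw]
PD: pen down
FD 4: (1.187,-20.014) -> (2.222,-23.877) [heading=285, draw]
FD 6: (2.222,-23.877) -> (3.775,-29.673) [heading=285, draw]
Final: pos=(3.775,-29.673), heading=285, 15 segment(s) drawn

Start position: (0, 0)
Final position: (3.775, -29.673)
Distance = 29.912; >= 1e-6 -> NOT closed

Answer: no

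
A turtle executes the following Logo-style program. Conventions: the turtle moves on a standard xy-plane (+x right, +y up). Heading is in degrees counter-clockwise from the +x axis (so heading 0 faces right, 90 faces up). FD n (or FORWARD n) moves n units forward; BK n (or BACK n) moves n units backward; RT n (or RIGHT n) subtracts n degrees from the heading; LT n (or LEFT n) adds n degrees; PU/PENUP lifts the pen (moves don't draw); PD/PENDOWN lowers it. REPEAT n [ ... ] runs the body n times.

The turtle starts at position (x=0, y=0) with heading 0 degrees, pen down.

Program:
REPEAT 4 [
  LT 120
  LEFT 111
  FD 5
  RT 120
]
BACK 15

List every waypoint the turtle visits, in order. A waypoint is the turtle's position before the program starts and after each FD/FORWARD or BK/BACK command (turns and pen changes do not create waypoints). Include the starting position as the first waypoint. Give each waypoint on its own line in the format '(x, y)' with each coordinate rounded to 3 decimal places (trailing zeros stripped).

Executing turtle program step by step:
Start: pos=(0,0), heading=0, pen down
REPEAT 4 [
  -- iteration 1/4 --
  LT 120: heading 0 -> 120
  LT 111: heading 120 -> 231
  FD 5: (0,0) -> (-3.147,-3.886) [heading=231, draw]
  RT 120: heading 231 -> 111
  -- iteration 2/4 --
  LT 120: heading 111 -> 231
  LT 111: heading 231 -> 342
  FD 5: (-3.147,-3.886) -> (1.609,-5.431) [heading=342, draw]
  RT 120: heading 342 -> 222
  -- iteration 3/4 --
  LT 120: heading 222 -> 342
  LT 111: heading 342 -> 93
  FD 5: (1.609,-5.431) -> (1.347,-0.438) [heading=93, draw]
  RT 120: heading 93 -> 333
  -- iteration 4/4 --
  LT 120: heading 333 -> 93
  LT 111: heading 93 -> 204
  FD 5: (1.347,-0.438) -> (-3.221,-2.471) [heading=204, draw]
  RT 120: heading 204 -> 84
]
BK 15: (-3.221,-2.471) -> (-4.789,-17.389) [heading=84, draw]
Final: pos=(-4.789,-17.389), heading=84, 5 segment(s) drawn
Waypoints (6 total):
(0, 0)
(-3.147, -3.886)
(1.609, -5.431)
(1.347, -0.438)
(-3.221, -2.471)
(-4.789, -17.389)

Answer: (0, 0)
(-3.147, -3.886)
(1.609, -5.431)
(1.347, -0.438)
(-3.221, -2.471)
(-4.789, -17.389)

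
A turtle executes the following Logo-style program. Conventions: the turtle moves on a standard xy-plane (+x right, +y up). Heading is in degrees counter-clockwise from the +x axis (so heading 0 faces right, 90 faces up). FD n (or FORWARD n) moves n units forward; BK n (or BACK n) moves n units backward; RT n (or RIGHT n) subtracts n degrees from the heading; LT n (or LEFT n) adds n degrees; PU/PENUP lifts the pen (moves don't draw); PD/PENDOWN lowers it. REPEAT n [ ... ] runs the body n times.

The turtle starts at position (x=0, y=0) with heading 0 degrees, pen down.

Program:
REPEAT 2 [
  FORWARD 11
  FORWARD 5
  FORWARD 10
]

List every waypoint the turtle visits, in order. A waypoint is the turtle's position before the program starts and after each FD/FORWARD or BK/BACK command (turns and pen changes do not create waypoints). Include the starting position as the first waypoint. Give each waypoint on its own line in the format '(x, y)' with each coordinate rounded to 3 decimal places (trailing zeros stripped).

Executing turtle program step by step:
Start: pos=(0,0), heading=0, pen down
REPEAT 2 [
  -- iteration 1/2 --
  FD 11: (0,0) -> (11,0) [heading=0, draw]
  FD 5: (11,0) -> (16,0) [heading=0, draw]
  FD 10: (16,0) -> (26,0) [heading=0, draw]
  -- iteration 2/2 --
  FD 11: (26,0) -> (37,0) [heading=0, draw]
  FD 5: (37,0) -> (42,0) [heading=0, draw]
  FD 10: (42,0) -> (52,0) [heading=0, draw]
]
Final: pos=(52,0), heading=0, 6 segment(s) drawn
Waypoints (7 total):
(0, 0)
(11, 0)
(16, 0)
(26, 0)
(37, 0)
(42, 0)
(52, 0)

Answer: (0, 0)
(11, 0)
(16, 0)
(26, 0)
(37, 0)
(42, 0)
(52, 0)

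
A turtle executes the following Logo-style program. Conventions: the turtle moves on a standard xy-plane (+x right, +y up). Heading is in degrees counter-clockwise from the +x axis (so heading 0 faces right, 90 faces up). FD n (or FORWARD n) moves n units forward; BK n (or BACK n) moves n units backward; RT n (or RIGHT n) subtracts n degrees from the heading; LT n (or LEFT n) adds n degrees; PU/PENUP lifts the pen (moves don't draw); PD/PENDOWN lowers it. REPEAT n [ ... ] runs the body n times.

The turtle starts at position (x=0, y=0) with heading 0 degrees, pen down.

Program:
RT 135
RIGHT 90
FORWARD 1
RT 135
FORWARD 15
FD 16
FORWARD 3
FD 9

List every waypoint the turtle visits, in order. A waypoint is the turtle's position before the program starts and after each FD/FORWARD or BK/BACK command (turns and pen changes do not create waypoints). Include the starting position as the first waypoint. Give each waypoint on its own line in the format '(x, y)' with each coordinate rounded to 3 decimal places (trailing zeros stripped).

Executing turtle program step by step:
Start: pos=(0,0), heading=0, pen down
RT 135: heading 0 -> 225
RT 90: heading 225 -> 135
FD 1: (0,0) -> (-0.707,0.707) [heading=135, draw]
RT 135: heading 135 -> 0
FD 15: (-0.707,0.707) -> (14.293,0.707) [heading=0, draw]
FD 16: (14.293,0.707) -> (30.293,0.707) [heading=0, draw]
FD 3: (30.293,0.707) -> (33.293,0.707) [heading=0, draw]
FD 9: (33.293,0.707) -> (42.293,0.707) [heading=0, draw]
Final: pos=(42.293,0.707), heading=0, 5 segment(s) drawn
Waypoints (6 total):
(0, 0)
(-0.707, 0.707)
(14.293, 0.707)
(30.293, 0.707)
(33.293, 0.707)
(42.293, 0.707)

Answer: (0, 0)
(-0.707, 0.707)
(14.293, 0.707)
(30.293, 0.707)
(33.293, 0.707)
(42.293, 0.707)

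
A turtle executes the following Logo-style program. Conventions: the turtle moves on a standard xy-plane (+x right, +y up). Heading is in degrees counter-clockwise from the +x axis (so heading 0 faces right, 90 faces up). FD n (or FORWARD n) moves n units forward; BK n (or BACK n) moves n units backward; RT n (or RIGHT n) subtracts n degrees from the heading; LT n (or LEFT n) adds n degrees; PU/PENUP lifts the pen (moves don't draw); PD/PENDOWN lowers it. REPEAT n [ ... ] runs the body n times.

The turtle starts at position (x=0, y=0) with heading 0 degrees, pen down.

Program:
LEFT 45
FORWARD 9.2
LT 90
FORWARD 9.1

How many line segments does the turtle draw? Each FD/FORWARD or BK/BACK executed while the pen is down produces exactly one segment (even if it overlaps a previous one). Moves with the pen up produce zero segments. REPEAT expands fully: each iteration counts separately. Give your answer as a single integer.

Executing turtle program step by step:
Start: pos=(0,0), heading=0, pen down
LT 45: heading 0 -> 45
FD 9.2: (0,0) -> (6.505,6.505) [heading=45, draw]
LT 90: heading 45 -> 135
FD 9.1: (6.505,6.505) -> (0.071,12.94) [heading=135, draw]
Final: pos=(0.071,12.94), heading=135, 2 segment(s) drawn
Segments drawn: 2

Answer: 2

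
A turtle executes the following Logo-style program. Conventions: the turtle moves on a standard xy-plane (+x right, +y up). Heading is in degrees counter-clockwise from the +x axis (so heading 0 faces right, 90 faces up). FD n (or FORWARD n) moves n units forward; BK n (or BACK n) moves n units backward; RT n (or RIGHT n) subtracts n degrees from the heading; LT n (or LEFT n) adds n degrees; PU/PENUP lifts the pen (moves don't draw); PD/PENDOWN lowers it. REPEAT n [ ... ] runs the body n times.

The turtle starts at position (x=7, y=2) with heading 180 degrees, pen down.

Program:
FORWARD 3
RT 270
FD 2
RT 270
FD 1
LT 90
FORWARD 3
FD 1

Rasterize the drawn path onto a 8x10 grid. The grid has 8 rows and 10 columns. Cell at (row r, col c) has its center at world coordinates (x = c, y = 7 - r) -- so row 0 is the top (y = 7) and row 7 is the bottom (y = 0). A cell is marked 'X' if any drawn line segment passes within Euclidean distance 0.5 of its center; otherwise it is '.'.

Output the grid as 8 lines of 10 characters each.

Answer: ..........
..........
..........
.....X....
.....X....
....XXXX..
....XX....
....XX....

Derivation:
Segment 0: (7,2) -> (4,2)
Segment 1: (4,2) -> (4,0)
Segment 2: (4,0) -> (5,0)
Segment 3: (5,0) -> (5,3)
Segment 4: (5,3) -> (5,4)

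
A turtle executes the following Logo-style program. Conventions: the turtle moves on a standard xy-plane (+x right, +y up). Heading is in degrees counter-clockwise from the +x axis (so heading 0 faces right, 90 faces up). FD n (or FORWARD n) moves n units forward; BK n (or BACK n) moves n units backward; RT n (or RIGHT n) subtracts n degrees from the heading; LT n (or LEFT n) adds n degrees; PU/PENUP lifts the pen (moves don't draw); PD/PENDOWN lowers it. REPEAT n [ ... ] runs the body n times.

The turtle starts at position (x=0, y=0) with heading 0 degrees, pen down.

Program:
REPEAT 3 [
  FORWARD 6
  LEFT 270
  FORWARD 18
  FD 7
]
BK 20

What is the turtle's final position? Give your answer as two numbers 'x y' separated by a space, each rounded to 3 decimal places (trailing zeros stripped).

Answer: -25 -26

Derivation:
Executing turtle program step by step:
Start: pos=(0,0), heading=0, pen down
REPEAT 3 [
  -- iteration 1/3 --
  FD 6: (0,0) -> (6,0) [heading=0, draw]
  LT 270: heading 0 -> 270
  FD 18: (6,0) -> (6,-18) [heading=270, draw]
  FD 7: (6,-18) -> (6,-25) [heading=270, draw]
  -- iteration 2/3 --
  FD 6: (6,-25) -> (6,-31) [heading=270, draw]
  LT 270: heading 270 -> 180
  FD 18: (6,-31) -> (-12,-31) [heading=180, draw]
  FD 7: (-12,-31) -> (-19,-31) [heading=180, draw]
  -- iteration 3/3 --
  FD 6: (-19,-31) -> (-25,-31) [heading=180, draw]
  LT 270: heading 180 -> 90
  FD 18: (-25,-31) -> (-25,-13) [heading=90, draw]
  FD 7: (-25,-13) -> (-25,-6) [heading=90, draw]
]
BK 20: (-25,-6) -> (-25,-26) [heading=90, draw]
Final: pos=(-25,-26), heading=90, 10 segment(s) drawn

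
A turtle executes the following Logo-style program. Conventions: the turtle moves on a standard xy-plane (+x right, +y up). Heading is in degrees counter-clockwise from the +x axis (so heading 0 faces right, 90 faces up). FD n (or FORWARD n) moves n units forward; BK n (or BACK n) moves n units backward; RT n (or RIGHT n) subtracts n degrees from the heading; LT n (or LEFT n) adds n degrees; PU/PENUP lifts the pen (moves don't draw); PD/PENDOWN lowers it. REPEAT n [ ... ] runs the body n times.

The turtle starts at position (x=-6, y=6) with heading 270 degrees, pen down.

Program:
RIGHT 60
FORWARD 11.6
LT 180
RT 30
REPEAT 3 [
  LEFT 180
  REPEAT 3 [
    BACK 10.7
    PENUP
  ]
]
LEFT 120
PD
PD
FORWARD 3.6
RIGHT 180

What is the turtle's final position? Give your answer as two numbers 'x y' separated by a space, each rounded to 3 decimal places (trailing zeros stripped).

Answer: 17.854 -2.918

Derivation:
Executing turtle program step by step:
Start: pos=(-6,6), heading=270, pen down
RT 60: heading 270 -> 210
FD 11.6: (-6,6) -> (-16.046,0.2) [heading=210, draw]
LT 180: heading 210 -> 30
RT 30: heading 30 -> 0
REPEAT 3 [
  -- iteration 1/3 --
  LT 180: heading 0 -> 180
  REPEAT 3 [
    -- iteration 1/3 --
    BK 10.7: (-16.046,0.2) -> (-5.346,0.2) [heading=180, draw]
    PU: pen up
    -- iteration 2/3 --
    BK 10.7: (-5.346,0.2) -> (5.354,0.2) [heading=180, move]
    PU: pen up
    -- iteration 3/3 --
    BK 10.7: (5.354,0.2) -> (16.054,0.2) [heading=180, move]
    PU: pen up
  ]
  -- iteration 2/3 --
  LT 180: heading 180 -> 0
  REPEAT 3 [
    -- iteration 1/3 --
    BK 10.7: (16.054,0.2) -> (5.354,0.2) [heading=0, move]
    PU: pen up
    -- iteration 2/3 --
    BK 10.7: (5.354,0.2) -> (-5.346,0.2) [heading=0, move]
    PU: pen up
    -- iteration 3/3 --
    BK 10.7: (-5.346,0.2) -> (-16.046,0.2) [heading=0, move]
    PU: pen up
  ]
  -- iteration 3/3 --
  LT 180: heading 0 -> 180
  REPEAT 3 [
    -- iteration 1/3 --
    BK 10.7: (-16.046,0.2) -> (-5.346,0.2) [heading=180, move]
    PU: pen up
    -- iteration 2/3 --
    BK 10.7: (-5.346,0.2) -> (5.354,0.2) [heading=180, move]
    PU: pen up
    -- iteration 3/3 --
    BK 10.7: (5.354,0.2) -> (16.054,0.2) [heading=180, move]
    PU: pen up
  ]
]
LT 120: heading 180 -> 300
PD: pen down
PD: pen down
FD 3.6: (16.054,0.2) -> (17.854,-2.918) [heading=300, draw]
RT 180: heading 300 -> 120
Final: pos=(17.854,-2.918), heading=120, 3 segment(s) drawn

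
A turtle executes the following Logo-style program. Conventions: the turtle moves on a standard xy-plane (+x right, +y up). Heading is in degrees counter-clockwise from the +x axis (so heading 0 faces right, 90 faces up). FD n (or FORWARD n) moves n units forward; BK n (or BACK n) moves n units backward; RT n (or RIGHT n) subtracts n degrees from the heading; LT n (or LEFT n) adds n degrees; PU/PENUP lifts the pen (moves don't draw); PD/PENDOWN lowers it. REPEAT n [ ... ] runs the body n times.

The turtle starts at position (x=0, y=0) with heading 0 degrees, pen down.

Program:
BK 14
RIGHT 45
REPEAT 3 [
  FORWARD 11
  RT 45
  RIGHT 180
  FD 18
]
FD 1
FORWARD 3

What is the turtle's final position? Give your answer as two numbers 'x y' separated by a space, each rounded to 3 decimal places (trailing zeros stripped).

Answer: -4.728 0.716

Derivation:
Executing turtle program step by step:
Start: pos=(0,0), heading=0, pen down
BK 14: (0,0) -> (-14,0) [heading=0, draw]
RT 45: heading 0 -> 315
REPEAT 3 [
  -- iteration 1/3 --
  FD 11: (-14,0) -> (-6.222,-7.778) [heading=315, draw]
  RT 45: heading 315 -> 270
  RT 180: heading 270 -> 90
  FD 18: (-6.222,-7.778) -> (-6.222,10.222) [heading=90, draw]
  -- iteration 2/3 --
  FD 11: (-6.222,10.222) -> (-6.222,21.222) [heading=90, draw]
  RT 45: heading 90 -> 45
  RT 180: heading 45 -> 225
  FD 18: (-6.222,21.222) -> (-18.95,8.494) [heading=225, draw]
  -- iteration 3/3 --
  FD 11: (-18.95,8.494) -> (-26.728,0.716) [heading=225, draw]
  RT 45: heading 225 -> 180
  RT 180: heading 180 -> 0
  FD 18: (-26.728,0.716) -> (-8.728,0.716) [heading=0, draw]
]
FD 1: (-8.728,0.716) -> (-7.728,0.716) [heading=0, draw]
FD 3: (-7.728,0.716) -> (-4.728,0.716) [heading=0, draw]
Final: pos=(-4.728,0.716), heading=0, 9 segment(s) drawn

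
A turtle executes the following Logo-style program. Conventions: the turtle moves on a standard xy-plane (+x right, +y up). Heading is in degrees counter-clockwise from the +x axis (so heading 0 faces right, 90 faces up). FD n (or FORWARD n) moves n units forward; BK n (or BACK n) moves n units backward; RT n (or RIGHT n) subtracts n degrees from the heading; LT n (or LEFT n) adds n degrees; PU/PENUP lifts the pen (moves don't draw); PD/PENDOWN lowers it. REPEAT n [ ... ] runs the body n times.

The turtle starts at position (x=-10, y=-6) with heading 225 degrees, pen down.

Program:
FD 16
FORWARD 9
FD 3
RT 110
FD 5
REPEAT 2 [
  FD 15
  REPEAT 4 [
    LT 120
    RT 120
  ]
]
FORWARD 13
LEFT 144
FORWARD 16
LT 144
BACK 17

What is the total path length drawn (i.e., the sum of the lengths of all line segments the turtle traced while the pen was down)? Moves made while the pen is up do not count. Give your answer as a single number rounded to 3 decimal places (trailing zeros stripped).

Executing turtle program step by step:
Start: pos=(-10,-6), heading=225, pen down
FD 16: (-10,-6) -> (-21.314,-17.314) [heading=225, draw]
FD 9: (-21.314,-17.314) -> (-27.678,-23.678) [heading=225, draw]
FD 3: (-27.678,-23.678) -> (-29.799,-25.799) [heading=225, draw]
RT 110: heading 225 -> 115
FD 5: (-29.799,-25.799) -> (-31.912,-21.267) [heading=115, draw]
REPEAT 2 [
  -- iteration 1/2 --
  FD 15: (-31.912,-21.267) -> (-38.251,-7.673) [heading=115, draw]
  REPEAT 4 [
    -- iteration 1/4 --
    LT 120: heading 115 -> 235
    RT 120: heading 235 -> 115
    -- iteration 2/4 --
    LT 120: heading 115 -> 235
    RT 120: heading 235 -> 115
    -- iteration 3/4 --
    LT 120: heading 115 -> 235
    RT 120: heading 235 -> 115
    -- iteration 4/4 --
    LT 120: heading 115 -> 235
    RT 120: heading 235 -> 115
  ]
  -- iteration 2/2 --
  FD 15: (-38.251,-7.673) -> (-44.591,5.922) [heading=115, draw]
  REPEAT 4 [
    -- iteration 1/4 --
    LT 120: heading 115 -> 235
    RT 120: heading 235 -> 115
    -- iteration 2/4 --
    LT 120: heading 115 -> 235
    RT 120: heading 235 -> 115
    -- iteration 3/4 --
    LT 120: heading 115 -> 235
    RT 120: heading 235 -> 115
    -- iteration 4/4 --
    LT 120: heading 115 -> 235
    RT 120: heading 235 -> 115
  ]
]
FD 13: (-44.591,5.922) -> (-50.085,17.704) [heading=115, draw]
LT 144: heading 115 -> 259
FD 16: (-50.085,17.704) -> (-53.138,1.998) [heading=259, draw]
LT 144: heading 259 -> 43
BK 17: (-53.138,1.998) -> (-65.571,-9.596) [heading=43, draw]
Final: pos=(-65.571,-9.596), heading=43, 9 segment(s) drawn

Segment lengths:
  seg 1: (-10,-6) -> (-21.314,-17.314), length = 16
  seg 2: (-21.314,-17.314) -> (-27.678,-23.678), length = 9
  seg 3: (-27.678,-23.678) -> (-29.799,-25.799), length = 3
  seg 4: (-29.799,-25.799) -> (-31.912,-21.267), length = 5
  seg 5: (-31.912,-21.267) -> (-38.251,-7.673), length = 15
  seg 6: (-38.251,-7.673) -> (-44.591,5.922), length = 15
  seg 7: (-44.591,5.922) -> (-50.085,17.704), length = 13
  seg 8: (-50.085,17.704) -> (-53.138,1.998), length = 16
  seg 9: (-53.138,1.998) -> (-65.571,-9.596), length = 17
Total = 109

Answer: 109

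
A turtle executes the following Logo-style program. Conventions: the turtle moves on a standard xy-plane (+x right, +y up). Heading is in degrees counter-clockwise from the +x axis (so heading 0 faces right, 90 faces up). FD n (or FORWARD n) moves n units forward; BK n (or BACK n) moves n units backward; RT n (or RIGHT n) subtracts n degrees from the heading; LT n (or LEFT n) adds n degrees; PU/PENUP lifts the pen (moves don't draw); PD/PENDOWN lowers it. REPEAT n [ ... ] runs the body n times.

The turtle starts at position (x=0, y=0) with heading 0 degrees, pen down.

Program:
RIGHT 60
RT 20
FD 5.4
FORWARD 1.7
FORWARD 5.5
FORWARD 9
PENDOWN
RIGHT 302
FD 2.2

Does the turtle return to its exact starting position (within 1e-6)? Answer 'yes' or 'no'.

Executing turtle program step by step:
Start: pos=(0,0), heading=0, pen down
RT 60: heading 0 -> 300
RT 20: heading 300 -> 280
FD 5.4: (0,0) -> (0.938,-5.318) [heading=280, draw]
FD 1.7: (0.938,-5.318) -> (1.233,-6.992) [heading=280, draw]
FD 5.5: (1.233,-6.992) -> (2.188,-12.409) [heading=280, draw]
FD 9: (2.188,-12.409) -> (3.751,-21.272) [heading=280, draw]
PD: pen down
RT 302: heading 280 -> 338
FD 2.2: (3.751,-21.272) -> (5.791,-22.096) [heading=338, draw]
Final: pos=(5.791,-22.096), heading=338, 5 segment(s) drawn

Start position: (0, 0)
Final position: (5.791, -22.096)
Distance = 22.842; >= 1e-6 -> NOT closed

Answer: no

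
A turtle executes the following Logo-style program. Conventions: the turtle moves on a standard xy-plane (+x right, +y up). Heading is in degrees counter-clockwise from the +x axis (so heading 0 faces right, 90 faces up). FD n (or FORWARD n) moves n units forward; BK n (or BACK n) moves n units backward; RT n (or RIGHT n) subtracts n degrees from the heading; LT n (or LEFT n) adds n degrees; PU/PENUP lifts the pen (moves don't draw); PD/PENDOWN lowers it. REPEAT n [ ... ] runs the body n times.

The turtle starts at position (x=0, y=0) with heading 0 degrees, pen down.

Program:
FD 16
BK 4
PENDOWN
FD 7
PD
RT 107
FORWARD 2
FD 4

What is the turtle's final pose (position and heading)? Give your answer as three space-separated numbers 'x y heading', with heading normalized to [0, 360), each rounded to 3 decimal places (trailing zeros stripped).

Executing turtle program step by step:
Start: pos=(0,0), heading=0, pen down
FD 16: (0,0) -> (16,0) [heading=0, draw]
BK 4: (16,0) -> (12,0) [heading=0, draw]
PD: pen down
FD 7: (12,0) -> (19,0) [heading=0, draw]
PD: pen down
RT 107: heading 0 -> 253
FD 2: (19,0) -> (18.415,-1.913) [heading=253, draw]
FD 4: (18.415,-1.913) -> (17.246,-5.738) [heading=253, draw]
Final: pos=(17.246,-5.738), heading=253, 5 segment(s) drawn

Answer: 17.246 -5.738 253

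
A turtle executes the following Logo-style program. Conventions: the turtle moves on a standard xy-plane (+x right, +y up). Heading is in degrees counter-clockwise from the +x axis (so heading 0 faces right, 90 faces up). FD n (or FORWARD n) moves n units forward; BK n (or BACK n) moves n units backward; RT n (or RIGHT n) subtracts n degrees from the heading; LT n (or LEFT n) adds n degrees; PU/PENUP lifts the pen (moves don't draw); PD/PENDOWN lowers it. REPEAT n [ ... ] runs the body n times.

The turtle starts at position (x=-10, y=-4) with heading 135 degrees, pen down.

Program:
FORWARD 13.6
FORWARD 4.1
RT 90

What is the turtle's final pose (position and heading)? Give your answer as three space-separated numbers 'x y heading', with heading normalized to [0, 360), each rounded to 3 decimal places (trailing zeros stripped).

Executing turtle program step by step:
Start: pos=(-10,-4), heading=135, pen down
FD 13.6: (-10,-4) -> (-19.617,5.617) [heading=135, draw]
FD 4.1: (-19.617,5.617) -> (-22.516,8.516) [heading=135, draw]
RT 90: heading 135 -> 45
Final: pos=(-22.516,8.516), heading=45, 2 segment(s) drawn

Answer: -22.516 8.516 45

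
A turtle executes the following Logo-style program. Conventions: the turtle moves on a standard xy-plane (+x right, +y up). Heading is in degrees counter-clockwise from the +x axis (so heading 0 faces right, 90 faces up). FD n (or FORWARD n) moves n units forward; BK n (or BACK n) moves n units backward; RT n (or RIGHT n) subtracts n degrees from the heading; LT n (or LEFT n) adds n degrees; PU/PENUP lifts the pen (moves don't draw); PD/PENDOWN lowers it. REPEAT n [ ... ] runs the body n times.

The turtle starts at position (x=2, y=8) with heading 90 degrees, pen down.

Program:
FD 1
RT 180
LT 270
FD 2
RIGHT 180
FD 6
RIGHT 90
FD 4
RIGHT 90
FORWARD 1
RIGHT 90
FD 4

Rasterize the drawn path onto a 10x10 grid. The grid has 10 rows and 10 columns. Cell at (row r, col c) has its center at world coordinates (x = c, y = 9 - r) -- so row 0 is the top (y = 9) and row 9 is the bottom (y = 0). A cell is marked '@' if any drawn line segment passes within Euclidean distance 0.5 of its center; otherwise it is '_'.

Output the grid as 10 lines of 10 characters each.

Segment 0: (2,8) -> (2,9)
Segment 1: (2,9) -> (0,9)
Segment 2: (0,9) -> (6,9)
Segment 3: (6,9) -> (6,5)
Segment 4: (6,5) -> (5,5)
Segment 5: (5,5) -> (5,9)

Answer: @@@@@@@___
__@__@@___
_____@@___
_____@@___
_____@@___
__________
__________
__________
__________
__________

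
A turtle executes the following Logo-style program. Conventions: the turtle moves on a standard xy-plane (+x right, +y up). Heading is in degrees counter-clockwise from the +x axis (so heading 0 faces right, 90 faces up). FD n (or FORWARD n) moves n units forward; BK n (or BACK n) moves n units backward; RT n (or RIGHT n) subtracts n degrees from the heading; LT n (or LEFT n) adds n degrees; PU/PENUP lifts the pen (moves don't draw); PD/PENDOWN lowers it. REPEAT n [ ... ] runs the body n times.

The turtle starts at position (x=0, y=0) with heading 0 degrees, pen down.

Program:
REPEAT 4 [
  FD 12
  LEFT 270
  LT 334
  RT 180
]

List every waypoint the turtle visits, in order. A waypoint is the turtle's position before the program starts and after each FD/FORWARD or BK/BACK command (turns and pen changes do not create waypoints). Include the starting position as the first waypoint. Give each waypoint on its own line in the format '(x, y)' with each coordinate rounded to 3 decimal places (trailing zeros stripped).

Answer: (0, 0)
(12, 0)
(17.26, 10.786)
(9.873, 20.242)
(-1.865, 17.747)

Derivation:
Executing turtle program step by step:
Start: pos=(0,0), heading=0, pen down
REPEAT 4 [
  -- iteration 1/4 --
  FD 12: (0,0) -> (12,0) [heading=0, draw]
  LT 270: heading 0 -> 270
  LT 334: heading 270 -> 244
  RT 180: heading 244 -> 64
  -- iteration 2/4 --
  FD 12: (12,0) -> (17.26,10.786) [heading=64, draw]
  LT 270: heading 64 -> 334
  LT 334: heading 334 -> 308
  RT 180: heading 308 -> 128
  -- iteration 3/4 --
  FD 12: (17.26,10.786) -> (9.873,20.242) [heading=128, draw]
  LT 270: heading 128 -> 38
  LT 334: heading 38 -> 12
  RT 180: heading 12 -> 192
  -- iteration 4/4 --
  FD 12: (9.873,20.242) -> (-1.865,17.747) [heading=192, draw]
  LT 270: heading 192 -> 102
  LT 334: heading 102 -> 76
  RT 180: heading 76 -> 256
]
Final: pos=(-1.865,17.747), heading=256, 4 segment(s) drawn
Waypoints (5 total):
(0, 0)
(12, 0)
(17.26, 10.786)
(9.873, 20.242)
(-1.865, 17.747)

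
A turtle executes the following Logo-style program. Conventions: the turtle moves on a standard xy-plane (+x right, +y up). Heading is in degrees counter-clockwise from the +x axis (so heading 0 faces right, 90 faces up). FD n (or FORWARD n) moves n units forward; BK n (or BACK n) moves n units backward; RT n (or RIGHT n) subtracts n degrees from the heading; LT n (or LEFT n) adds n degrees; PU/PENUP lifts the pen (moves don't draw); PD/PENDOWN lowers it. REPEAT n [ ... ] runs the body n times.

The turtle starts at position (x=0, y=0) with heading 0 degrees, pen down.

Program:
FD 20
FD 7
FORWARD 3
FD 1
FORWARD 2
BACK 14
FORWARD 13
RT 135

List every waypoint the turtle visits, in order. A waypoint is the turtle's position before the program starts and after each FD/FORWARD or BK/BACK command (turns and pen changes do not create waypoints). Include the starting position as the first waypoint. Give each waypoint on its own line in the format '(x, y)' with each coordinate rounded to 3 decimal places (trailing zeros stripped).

Answer: (0, 0)
(20, 0)
(27, 0)
(30, 0)
(31, 0)
(33, 0)
(19, 0)
(32, 0)

Derivation:
Executing turtle program step by step:
Start: pos=(0,0), heading=0, pen down
FD 20: (0,0) -> (20,0) [heading=0, draw]
FD 7: (20,0) -> (27,0) [heading=0, draw]
FD 3: (27,0) -> (30,0) [heading=0, draw]
FD 1: (30,0) -> (31,0) [heading=0, draw]
FD 2: (31,0) -> (33,0) [heading=0, draw]
BK 14: (33,0) -> (19,0) [heading=0, draw]
FD 13: (19,0) -> (32,0) [heading=0, draw]
RT 135: heading 0 -> 225
Final: pos=(32,0), heading=225, 7 segment(s) drawn
Waypoints (8 total):
(0, 0)
(20, 0)
(27, 0)
(30, 0)
(31, 0)
(33, 0)
(19, 0)
(32, 0)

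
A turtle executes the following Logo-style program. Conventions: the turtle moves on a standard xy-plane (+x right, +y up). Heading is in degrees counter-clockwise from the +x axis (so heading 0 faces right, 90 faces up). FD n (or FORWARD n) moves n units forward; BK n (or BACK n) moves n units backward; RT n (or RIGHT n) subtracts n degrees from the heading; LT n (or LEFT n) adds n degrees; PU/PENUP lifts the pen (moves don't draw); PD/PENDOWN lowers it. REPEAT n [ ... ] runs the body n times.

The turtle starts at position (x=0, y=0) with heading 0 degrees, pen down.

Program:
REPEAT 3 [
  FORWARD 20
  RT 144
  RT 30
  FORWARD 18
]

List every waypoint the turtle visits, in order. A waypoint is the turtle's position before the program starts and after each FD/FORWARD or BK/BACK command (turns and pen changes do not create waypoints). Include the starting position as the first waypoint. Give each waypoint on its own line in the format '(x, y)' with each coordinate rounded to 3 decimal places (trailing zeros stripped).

Executing turtle program step by step:
Start: pos=(0,0), heading=0, pen down
REPEAT 3 [
  -- iteration 1/3 --
  FD 20: (0,0) -> (20,0) [heading=0, draw]
  RT 144: heading 0 -> 216
  RT 30: heading 216 -> 186
  FD 18: (20,0) -> (2.099,-1.882) [heading=186, draw]
  -- iteration 2/3 --
  FD 20: (2.099,-1.882) -> (-17.792,-3.972) [heading=186, draw]
  RT 144: heading 186 -> 42
  RT 30: heading 42 -> 12
  FD 18: (-17.792,-3.972) -> (-0.185,-0.23) [heading=12, draw]
  -- iteration 3/3 --
  FD 20: (-0.185,-0.23) -> (19.378,3.929) [heading=12, draw]
  RT 144: heading 12 -> 228
  RT 30: heading 228 -> 198
  FD 18: (19.378,3.929) -> (2.259,-1.634) [heading=198, draw]
]
Final: pos=(2.259,-1.634), heading=198, 6 segment(s) drawn
Waypoints (7 total):
(0, 0)
(20, 0)
(2.099, -1.882)
(-17.792, -3.972)
(-0.185, -0.23)
(19.378, 3.929)
(2.259, -1.634)

Answer: (0, 0)
(20, 0)
(2.099, -1.882)
(-17.792, -3.972)
(-0.185, -0.23)
(19.378, 3.929)
(2.259, -1.634)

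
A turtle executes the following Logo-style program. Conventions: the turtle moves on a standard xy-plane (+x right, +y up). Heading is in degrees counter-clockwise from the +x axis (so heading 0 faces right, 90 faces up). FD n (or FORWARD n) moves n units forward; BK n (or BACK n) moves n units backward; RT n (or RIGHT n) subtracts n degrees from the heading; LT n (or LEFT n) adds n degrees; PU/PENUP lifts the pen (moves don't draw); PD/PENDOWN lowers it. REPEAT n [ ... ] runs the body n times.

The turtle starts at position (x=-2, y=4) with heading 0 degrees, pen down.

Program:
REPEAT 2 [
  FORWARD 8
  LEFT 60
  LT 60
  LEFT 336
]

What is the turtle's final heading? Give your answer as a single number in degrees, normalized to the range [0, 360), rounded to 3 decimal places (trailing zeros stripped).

Answer: 192

Derivation:
Executing turtle program step by step:
Start: pos=(-2,4), heading=0, pen down
REPEAT 2 [
  -- iteration 1/2 --
  FD 8: (-2,4) -> (6,4) [heading=0, draw]
  LT 60: heading 0 -> 60
  LT 60: heading 60 -> 120
  LT 336: heading 120 -> 96
  -- iteration 2/2 --
  FD 8: (6,4) -> (5.164,11.956) [heading=96, draw]
  LT 60: heading 96 -> 156
  LT 60: heading 156 -> 216
  LT 336: heading 216 -> 192
]
Final: pos=(5.164,11.956), heading=192, 2 segment(s) drawn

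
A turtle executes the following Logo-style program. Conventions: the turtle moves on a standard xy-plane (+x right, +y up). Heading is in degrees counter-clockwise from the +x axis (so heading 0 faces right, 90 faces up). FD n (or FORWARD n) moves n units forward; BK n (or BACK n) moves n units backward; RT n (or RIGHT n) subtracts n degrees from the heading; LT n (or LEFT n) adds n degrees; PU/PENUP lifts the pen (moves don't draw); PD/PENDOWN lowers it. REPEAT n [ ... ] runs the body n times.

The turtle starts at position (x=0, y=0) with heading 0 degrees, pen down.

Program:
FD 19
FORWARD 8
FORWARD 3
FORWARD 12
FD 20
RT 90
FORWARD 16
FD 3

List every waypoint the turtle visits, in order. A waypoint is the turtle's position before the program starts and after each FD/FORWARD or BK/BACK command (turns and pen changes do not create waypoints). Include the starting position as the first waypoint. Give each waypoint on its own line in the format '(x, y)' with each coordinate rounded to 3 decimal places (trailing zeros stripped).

Executing turtle program step by step:
Start: pos=(0,0), heading=0, pen down
FD 19: (0,0) -> (19,0) [heading=0, draw]
FD 8: (19,0) -> (27,0) [heading=0, draw]
FD 3: (27,0) -> (30,0) [heading=0, draw]
FD 12: (30,0) -> (42,0) [heading=0, draw]
FD 20: (42,0) -> (62,0) [heading=0, draw]
RT 90: heading 0 -> 270
FD 16: (62,0) -> (62,-16) [heading=270, draw]
FD 3: (62,-16) -> (62,-19) [heading=270, draw]
Final: pos=(62,-19), heading=270, 7 segment(s) drawn
Waypoints (8 total):
(0, 0)
(19, 0)
(27, 0)
(30, 0)
(42, 0)
(62, 0)
(62, -16)
(62, -19)

Answer: (0, 0)
(19, 0)
(27, 0)
(30, 0)
(42, 0)
(62, 0)
(62, -16)
(62, -19)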